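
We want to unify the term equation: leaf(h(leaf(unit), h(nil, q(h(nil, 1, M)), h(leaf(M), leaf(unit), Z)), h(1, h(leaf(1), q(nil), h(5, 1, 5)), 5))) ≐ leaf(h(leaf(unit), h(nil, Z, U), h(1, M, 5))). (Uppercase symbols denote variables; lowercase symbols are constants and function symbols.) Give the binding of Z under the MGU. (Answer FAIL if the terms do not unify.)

q(h(nil, 1, h(leaf(1), q(nil), h(5, 1, 5))))

Decompose leaf/1: h(leaf(unit), h(nil, q(h(nil, 1, M)), h(leaf(M), leaf(unit), Z)), h(1, h(leaf(1), q(nil), h(5, 1, 5)), 5)) ≐ h(leaf(unit), h(nil, Z, U), h(1, M, 5)).
Decompose h/3: leaf(unit) ≐ leaf(unit),  h(nil, q(h(nil, 1, M)), h(leaf(M), leaf(unit), Z)) ≐ h(nil, Z, U),  h(1, h(leaf(1), q(nil), h(5, 1, 5)), 5) ≐ h(1, M, 5).
Delete trivial equation leaf(unit) ≐ leaf(unit).
Decompose h/3: nil ≐ nil,  q(h(nil, 1, M)) ≐ Z,  h(leaf(M), leaf(unit), Z) ≐ U.
Delete trivial equation nil ≐ nil.
Bind Z := q(h(nil, 1, M)); substituting into the one remaining equation that mentions Z gives: h(leaf(M), leaf(unit), q(h(nil, 1, M))) ≐ U.
Bind U := h(leaf(M), leaf(unit), q(h(nil, 1, M))); no other remaining equation mentions U.
Decompose h/3: 1 ≐ 1,  h(leaf(1), q(nil), h(5, 1, 5)) ≐ M,  5 ≐ 5.
Delete trivial equation 1 ≐ 1.
Bind M := h(leaf(1), q(nil), h(5, 1, 5)); no other remaining equation mentions M. Substituting into the earlier bindings gives Z := q(h(nil, 1, h(leaf(1), q(nil), h(5, 1, 5)))), U := h(leaf(h(leaf(1), q(nil), h(5, 1, 5))), leaf(unit), q(h(nil, 1, h(leaf(1), q(nil), h(5, 1, 5))))).
Delete trivial equation 5 ≐ 5.
MGU = { Z := q(h(nil, 1, h(leaf(1), q(nil), h(5, 1, 5)))), U := h(leaf(h(leaf(1), q(nil), h(5, 1, 5))), leaf(unit), q(h(nil, 1, h(leaf(1), q(nil), h(5, 1, 5))))), M := h(leaf(1), q(nil), h(5, 1, 5)) }, so Z := q(h(nil, 1, h(leaf(1), q(nil), h(5, 1, 5)))).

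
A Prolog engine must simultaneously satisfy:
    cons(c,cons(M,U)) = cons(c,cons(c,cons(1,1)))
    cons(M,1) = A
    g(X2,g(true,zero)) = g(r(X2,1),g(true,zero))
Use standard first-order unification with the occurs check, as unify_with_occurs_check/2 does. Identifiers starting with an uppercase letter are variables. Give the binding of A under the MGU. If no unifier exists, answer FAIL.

Decompose cons/2: c = c,  cons(M,U) = cons(c,cons(1,1)).
Delete trivial equation c = c.
Decompose cons/2: M = c,  U = cons(1,1).
Bind M := c; substituting into the one remaining equation that mentions M gives: cons(c,1) = A.
Bind U := cons(1,1); no other remaining equation mentions U.
Bind A := cons(c,1); no other remaining equation mentions A.
Decompose g/2: X2 = r(X2,1),  g(true,zero) = g(true,zero).
Occurs check fails: X2 occurs in r(X2,1); the equation X2 = r(X2,1) has no finite solution.

FAIL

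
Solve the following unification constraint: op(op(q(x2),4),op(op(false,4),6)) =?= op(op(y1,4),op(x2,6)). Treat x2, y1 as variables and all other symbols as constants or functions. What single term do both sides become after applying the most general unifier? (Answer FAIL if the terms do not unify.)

Decompose op/2: op(q(x2),4) =?= op(y1,4),  op(op(false,4),6) =?= op(x2,6).
Decompose op/2: q(x2) =?= y1,  4 =?= 4.
Bind y1 := q(x2); no other remaining equation mentions y1.
Delete trivial equation 4 =?= 4.
Decompose op/2: op(false,4) =?= x2,  6 =?= 6.
Bind x2 := op(false,4); no other remaining equation mentions x2. Substituting into the earlier binding gives y1 := q(op(false,4)).
Delete trivial equation 6 =?= 6.
Applying the MGU to either side gives op(op(q(op(false,4)),4),op(op(false,4),6)).

op(op(q(op(false,4)),4),op(op(false,4),6))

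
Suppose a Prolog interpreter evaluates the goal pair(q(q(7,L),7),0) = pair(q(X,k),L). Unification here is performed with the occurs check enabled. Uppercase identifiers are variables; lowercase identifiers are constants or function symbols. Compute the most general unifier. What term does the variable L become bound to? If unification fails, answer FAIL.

FAIL

Decompose pair/2: q(q(7,L),7) = q(X,k),  0 = L.
Decompose q/2: q(7,L) = X,  7 = k.
Bind X := q(7,L); no other remaining equation mentions X.
Clash: constants 7 and k differ; no unifier exists.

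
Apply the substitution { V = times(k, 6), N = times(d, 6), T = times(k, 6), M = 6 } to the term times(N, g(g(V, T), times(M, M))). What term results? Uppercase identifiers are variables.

times(times(d, 6), g(g(times(k, 6), times(k, 6)), times(6, 6)))

Replace each occurrence of V with times(k, 6).
Replace each occurrence of N with times(d, 6).
Replace each occurrence of T with times(k, 6).
Replace each occurrence of M with 6.
Result: times(times(d, 6), g(g(times(k, 6), times(k, 6)), times(6, 6))).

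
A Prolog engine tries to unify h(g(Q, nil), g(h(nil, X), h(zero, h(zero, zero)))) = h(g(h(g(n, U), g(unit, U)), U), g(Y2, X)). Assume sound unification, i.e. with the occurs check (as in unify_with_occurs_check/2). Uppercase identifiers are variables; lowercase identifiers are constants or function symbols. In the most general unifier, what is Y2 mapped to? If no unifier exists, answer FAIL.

Decompose h/2: g(Q, nil) = g(h(g(n, U), g(unit, U)), U),  g(h(nil, X), h(zero, h(zero, zero))) = g(Y2, X).
Decompose g/2: Q = h(g(n, U), g(unit, U)),  nil = U.
Bind Q := h(g(n, U), g(unit, U)); no other remaining equation mentions Q.
Bind U := nil; no other remaining equation mentions U. Substituting into the earlier binding gives Q := h(g(n, nil), g(unit, nil)).
Decompose g/2: h(nil, X) = Y2,  h(zero, h(zero, zero)) = X.
Bind Y2 := h(nil, X); no other remaining equation mentions Y2.
Bind X := h(zero, h(zero, zero)). Substituting into the earlier binding gives Y2 := h(nil, h(zero, h(zero, zero))).
MGU = { Q = h(g(n, nil), g(unit, nil)), U = nil, Y2 = h(nil, h(zero, h(zero, zero))), X = h(zero, h(zero, zero)) }, so Y2 = h(nil, h(zero, h(zero, zero))).

h(nil, h(zero, h(zero, zero)))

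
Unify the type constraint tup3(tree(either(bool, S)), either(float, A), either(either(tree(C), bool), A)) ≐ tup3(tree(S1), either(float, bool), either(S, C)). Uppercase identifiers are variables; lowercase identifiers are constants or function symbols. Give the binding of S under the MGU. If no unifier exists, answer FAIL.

either(tree(bool), bool)

Decompose tup3/3: tree(either(bool, S)) ≐ tree(S1),  either(float, A) ≐ either(float, bool),  either(either(tree(C), bool), A) ≐ either(S, C).
Decompose tree/1: either(bool, S) ≐ S1.
Bind S1 := either(bool, S); no other remaining equation mentions S1.
Decompose either/2: float ≐ float,  A ≐ bool.
Delete trivial equation float ≐ float.
Bind A := bool; substituting into the remaining equation gives: either(either(tree(C), bool), bool) ≐ either(S, C).
Decompose either/2: either(tree(C), bool) ≐ S,  bool ≐ C.
Bind S := either(tree(C), bool); no other remaining equation mentions S. Substituting into the earlier binding gives S1 := either(bool, either(tree(C), bool)).
Bind C := bool. Substituting into the earlier bindings gives S1 := either(bool, either(tree(bool), bool)), S := either(tree(bool), bool).
MGU = { S1 := either(bool, either(tree(bool), bool)), A := bool, S := either(tree(bool), bool), C := bool }, so S := either(tree(bool), bool).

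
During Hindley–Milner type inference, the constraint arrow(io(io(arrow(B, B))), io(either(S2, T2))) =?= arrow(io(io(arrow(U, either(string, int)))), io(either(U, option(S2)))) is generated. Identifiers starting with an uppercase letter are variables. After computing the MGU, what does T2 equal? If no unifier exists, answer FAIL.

option(either(string, int))

Decompose arrow/2: io(io(arrow(B, B))) =?= io(io(arrow(U, either(string, int)))),  io(either(S2, T2)) =?= io(either(U, option(S2))).
Decompose io/1: io(arrow(B, B)) =?= io(arrow(U, either(string, int))).
Decompose io/1: arrow(B, B) =?= arrow(U, either(string, int)).
Decompose arrow/2: B =?= U,  B =?= either(string, int).
Bind B := U; substituting into the one remaining equation that mentions B gives: U =?= either(string, int).
Bind U := either(string, int); substituting into the remaining equation gives: io(either(S2, T2)) =?= io(either(either(string, int), option(S2))). Substituting into the earlier binding gives B := either(string, int).
Decompose io/1: either(S2, T2) =?= either(either(string, int), option(S2)).
Decompose either/2: S2 =?= either(string, int),  T2 =?= option(S2).
Bind S2 := either(string, int); substituting into the remaining equation gives: T2 =?= option(either(string, int)).
Bind T2 := option(either(string, int)).
MGU = { B ↦ either(string, int), U ↦ either(string, int), S2 ↦ either(string, int), T2 ↦ option(either(string, int)) }, so T2 ↦ option(either(string, int)).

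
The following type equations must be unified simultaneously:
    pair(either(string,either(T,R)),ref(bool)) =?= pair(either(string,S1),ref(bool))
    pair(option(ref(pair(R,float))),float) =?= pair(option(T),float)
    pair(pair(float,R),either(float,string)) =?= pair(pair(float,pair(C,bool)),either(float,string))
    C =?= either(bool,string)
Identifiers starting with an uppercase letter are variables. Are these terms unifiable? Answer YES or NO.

YES

Decompose pair/2: either(string,either(T,R)) =?= either(string,S1),  ref(bool) =?= ref(bool).
Decompose either/2: string =?= string,  either(T,R) =?= S1.
Delete trivial equation string =?= string.
Bind S1 := either(T,R); no other remaining equation mentions S1.
Delete trivial equation ref(bool) =?= ref(bool).
Decompose pair/2: option(ref(pair(R,float))) =?= option(T),  float =?= float.
Decompose option/1: ref(pair(R,float)) =?= T.
Bind T := ref(pair(R,float)); no other remaining equation mentions T. Substituting into the earlier binding gives S1 := either(ref(pair(R,float)),R).
Delete trivial equation float =?= float.
Decompose pair/2: pair(float,R) =?= pair(float,pair(C,bool)),  either(float,string) =?= either(float,string).
Decompose pair/2: float =?= float,  R =?= pair(C,bool).
Delete trivial equation float =?= float.
Bind R := pair(C,bool); no other remaining equation mentions R. Substituting into the earlier bindings gives S1 := either(ref(pair(pair(C,bool),float)),pair(C,bool)), T := ref(pair(pair(C,bool),float)).
Delete trivial equation either(float,string) =?= either(float,string).
Bind C := either(bool,string). Substituting into the earlier bindings gives S1 := either(ref(pair(pair(either(bool,string),bool),float)),pair(either(bool,string),bool)), T := ref(pair(pair(either(bool,string),bool),float)), R := pair(either(bool,string),bool).
No equations remain and no clash or occurs-check failure arose, so a unifier exists.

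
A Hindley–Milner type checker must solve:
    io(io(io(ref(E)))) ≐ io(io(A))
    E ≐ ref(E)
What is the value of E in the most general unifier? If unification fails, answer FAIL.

Decompose io/1: io(io(ref(E))) ≐ io(A).
Decompose io/1: io(ref(E)) ≐ A.
Bind A := io(ref(E)); no other remaining equation mentions A.
Occurs check fails: E occurs in ref(E); the equation E ≐ ref(E) has no finite solution.

FAIL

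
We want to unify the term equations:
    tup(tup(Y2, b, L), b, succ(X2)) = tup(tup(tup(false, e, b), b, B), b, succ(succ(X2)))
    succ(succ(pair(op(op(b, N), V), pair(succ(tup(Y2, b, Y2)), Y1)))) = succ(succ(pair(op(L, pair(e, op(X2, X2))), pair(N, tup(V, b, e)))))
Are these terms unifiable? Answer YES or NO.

NO

Decompose tup/3: tup(Y2, b, L) = tup(tup(false, e, b), b, B),  b = b,  succ(X2) = succ(succ(X2)).
Decompose tup/3: Y2 = tup(false, e, b),  b = b,  L = B.
Bind Y2 := tup(false, e, b); substituting into the one remaining equation that mentions Y2 gives: succ(succ(pair(op(op(b, N), V), pair(succ(tup(tup(false, e, b), b, tup(false, e, b))), Y1)))) = succ(succ(pair(op(L, pair(e, op(X2, X2))), pair(N, tup(V, b, e))))).
Delete trivial equation b = b.
Bind L := B; substituting into the one remaining equation that mentions L gives: succ(succ(pair(op(op(b, N), V), pair(succ(tup(tup(false, e, b), b, tup(false, e, b))), Y1)))) = succ(succ(pair(op(B, pair(e, op(X2, X2))), pair(N, tup(V, b, e))))).
Delete trivial equation b = b.
Decompose succ/1: X2 = succ(X2).
Occurs check fails: X2 occurs in succ(X2); the equation X2 = succ(X2) has no finite solution.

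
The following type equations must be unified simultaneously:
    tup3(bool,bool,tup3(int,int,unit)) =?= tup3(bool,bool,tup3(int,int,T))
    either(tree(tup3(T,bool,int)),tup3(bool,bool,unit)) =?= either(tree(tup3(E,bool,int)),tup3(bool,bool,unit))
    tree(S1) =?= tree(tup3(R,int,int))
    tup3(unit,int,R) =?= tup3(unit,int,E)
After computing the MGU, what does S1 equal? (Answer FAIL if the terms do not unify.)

tup3(unit,int,int)

Decompose tup3/3: bool =?= bool,  bool =?= bool,  tup3(int,int,unit) =?= tup3(int,int,T).
Delete trivial equation bool =?= bool.
Delete trivial equation bool =?= bool.
Decompose tup3/3: int =?= int,  int =?= int,  unit =?= T.
Delete trivial equation int =?= int.
Delete trivial equation int =?= int.
Bind T := unit; substituting into the one remaining equation that mentions T gives: either(tree(tup3(unit,bool,int)),tup3(bool,bool,unit)) =?= either(tree(tup3(E,bool,int)),tup3(bool,bool,unit)).
Decompose either/2: tree(tup3(unit,bool,int)) =?= tree(tup3(E,bool,int)),  tup3(bool,bool,unit) =?= tup3(bool,bool,unit).
Decompose tree/1: tup3(unit,bool,int) =?= tup3(E,bool,int).
Decompose tup3/3: unit =?= E,  bool =?= bool,  int =?= int.
Bind E := unit; substituting into the one remaining equation that mentions E gives: tup3(unit,int,R) =?= tup3(unit,int,unit).
Delete trivial equation bool =?= bool.
Delete trivial equation int =?= int.
Delete trivial equation tup3(bool,bool,unit) =?= tup3(bool,bool,unit).
Decompose tree/1: S1 =?= tup3(R,int,int).
Bind S1 := tup3(R,int,int); no other remaining equation mentions S1.
Decompose tup3/3: unit =?= unit,  int =?= int,  R =?= unit.
Delete trivial equation unit =?= unit.
Delete trivial equation int =?= int.
Bind R := unit. Substituting into the earlier binding gives S1 := tup3(unit,int,int).
MGU = { T ↦ unit, E ↦ unit, S1 ↦ tup3(unit,int,int), R ↦ unit }, so S1 ↦ tup3(unit,int,int).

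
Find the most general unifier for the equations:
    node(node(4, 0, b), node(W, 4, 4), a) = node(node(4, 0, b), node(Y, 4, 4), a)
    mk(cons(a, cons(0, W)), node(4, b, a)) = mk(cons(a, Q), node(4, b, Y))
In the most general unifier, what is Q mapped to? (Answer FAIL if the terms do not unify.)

cons(0, a)

Decompose node/3: node(4, 0, b) = node(4, 0, b),  node(W, 4, 4) = node(Y, 4, 4),  a = a.
Delete trivial equation node(4, 0, b) = node(4, 0, b).
Decompose node/3: W = Y,  4 = 4,  4 = 4.
Bind W := Y; substituting into the one remaining equation that mentions W gives: mk(cons(a, cons(0, Y)), node(4, b, a)) = mk(cons(a, Q), node(4, b, Y)).
Delete trivial equation 4 = 4.
Delete trivial equation 4 = 4.
Delete trivial equation a = a.
Decompose mk/2: cons(a, cons(0, Y)) = cons(a, Q),  node(4, b, a) = node(4, b, Y).
Decompose cons/2: a = a,  cons(0, Y) = Q.
Delete trivial equation a = a.
Bind Q := cons(0, Y); no other remaining equation mentions Q.
Decompose node/3: 4 = 4,  b = b,  a = Y.
Delete trivial equation 4 = 4.
Delete trivial equation b = b.
Bind Y := a. Substituting into the earlier bindings gives W := a, Q := cons(0, a).
MGU = { W ↦ a, Q ↦ cons(0, a), Y ↦ a }, so Q ↦ cons(0, a).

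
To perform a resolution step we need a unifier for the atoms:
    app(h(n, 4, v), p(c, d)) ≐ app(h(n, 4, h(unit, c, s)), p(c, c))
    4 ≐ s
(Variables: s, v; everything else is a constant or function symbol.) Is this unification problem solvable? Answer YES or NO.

NO

Decompose app/2: h(n, 4, v) ≐ h(n, 4, h(unit, c, s)),  p(c, d) ≐ p(c, c).
Decompose h/3: n ≐ n,  4 ≐ 4,  v ≐ h(unit, c, s).
Delete trivial equation n ≐ n.
Delete trivial equation 4 ≐ 4.
Bind v := h(unit, c, s); no other remaining equation mentions v.
Decompose p/2: c ≐ c,  d ≐ c.
Delete trivial equation c ≐ c.
Clash: constants d and c differ; no unifier exists.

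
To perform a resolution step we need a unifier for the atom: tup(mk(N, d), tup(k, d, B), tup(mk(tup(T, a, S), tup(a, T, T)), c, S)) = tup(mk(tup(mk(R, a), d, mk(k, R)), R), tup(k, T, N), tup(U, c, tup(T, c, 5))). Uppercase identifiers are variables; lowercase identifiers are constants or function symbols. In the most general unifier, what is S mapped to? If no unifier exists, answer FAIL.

Decompose tup/3: mk(N, d) = mk(tup(mk(R, a), d, mk(k, R)), R),  tup(k, d, B) = tup(k, T, N),  tup(mk(tup(T, a, S), tup(a, T, T)), c, S) = tup(U, c, tup(T, c, 5)).
Decompose mk/2: N = tup(mk(R, a), d, mk(k, R)),  d = R.
Bind N := tup(mk(R, a), d, mk(k, R)); substituting into the one remaining equation that mentions N gives: tup(k, d, B) = tup(k, T, tup(mk(R, a), d, mk(k, R))).
Bind R := d; substituting into the one remaining equation that mentions R gives: tup(k, d, B) = tup(k, T, tup(mk(d, a), d, mk(k, d))). Substituting into the earlier binding gives N := tup(mk(d, a), d, mk(k, d)).
Decompose tup/3: k = k,  d = T,  B = tup(mk(d, a), d, mk(k, d)).
Delete trivial equation k = k.
Bind T := d; substituting into the one remaining equation that mentions T gives: tup(mk(tup(d, a, S), tup(a, d, d)), c, S) = tup(U, c, tup(d, c, 5)).
Bind B := tup(mk(d, a), d, mk(k, d)); no other remaining equation mentions B.
Decompose tup/3: mk(tup(d, a, S), tup(a, d, d)) = U,  c = c,  S = tup(d, c, 5).
Bind U := mk(tup(d, a, S), tup(a, d, d)); no other remaining equation mentions U.
Delete trivial equation c = c.
Bind S := tup(d, c, 5). Substituting into the earlier binding gives U := mk(tup(d, a, tup(d, c, 5)), tup(a, d, d)).
MGU = { N := tup(mk(d, a), d, mk(k, d)), R := d, T := d, B := tup(mk(d, a), d, mk(k, d)), U := mk(tup(d, a, tup(d, c, 5)), tup(a, d, d)), S := tup(d, c, 5) }, so S := tup(d, c, 5).

tup(d, c, 5)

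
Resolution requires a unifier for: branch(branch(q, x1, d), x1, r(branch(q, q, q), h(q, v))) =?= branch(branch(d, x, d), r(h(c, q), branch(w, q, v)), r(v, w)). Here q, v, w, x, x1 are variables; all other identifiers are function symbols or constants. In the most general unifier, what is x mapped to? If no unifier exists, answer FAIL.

Decompose branch/3: branch(q, x1, d) =?= branch(d, x, d),  x1 =?= r(h(c, q), branch(w, q, v)),  r(branch(q, q, q), h(q, v)) =?= r(v, w).
Decompose branch/3: q =?= d,  x1 =?= x,  d =?= d.
Bind q := d; substituting into the 2 remaining equations that mention q gives: x1 =?= r(h(c, d), branch(w, d, v)),  r(branch(d, d, d), h(d, v)) =?= r(v, w).
Bind x1 := x; substituting into the one remaining equation that mentions x1 gives: x =?= r(h(c, d), branch(w, d, v)).
Delete trivial equation d =?= d.
Bind x := r(h(c, d), branch(w, d, v)); no other remaining equation mentions x. Substituting into the earlier binding gives x1 := r(h(c, d), branch(w, d, v)).
Decompose r/2: branch(d, d, d) =?= v,  h(d, v) =?= w.
Bind v := branch(d, d, d); substituting into the remaining equation gives: h(d, branch(d, d, d)) =?= w. Substituting into the earlier bindings gives x1 := r(h(c, d), branch(w, d, branch(d, d, d))), x := r(h(c, d), branch(w, d, branch(d, d, d))).
Bind w := h(d, branch(d, d, d)). Substituting into the earlier bindings gives x1 := r(h(c, d), branch(h(d, branch(d, d, d)), d, branch(d, d, d))), x := r(h(c, d), branch(h(d, branch(d, d, d)), d, branch(d, d, d))).
MGU = { q ↦ d, x1 ↦ r(h(c, d), branch(h(d, branch(d, d, d)), d, branch(d, d, d))), x ↦ r(h(c, d), branch(h(d, branch(d, d, d)), d, branch(d, d, d))), v ↦ branch(d, d, d), w ↦ h(d, branch(d, d, d)) }, so x ↦ r(h(c, d), branch(h(d, branch(d, d, d)), d, branch(d, d, d))).

r(h(c, d), branch(h(d, branch(d, d, d)), d, branch(d, d, d)))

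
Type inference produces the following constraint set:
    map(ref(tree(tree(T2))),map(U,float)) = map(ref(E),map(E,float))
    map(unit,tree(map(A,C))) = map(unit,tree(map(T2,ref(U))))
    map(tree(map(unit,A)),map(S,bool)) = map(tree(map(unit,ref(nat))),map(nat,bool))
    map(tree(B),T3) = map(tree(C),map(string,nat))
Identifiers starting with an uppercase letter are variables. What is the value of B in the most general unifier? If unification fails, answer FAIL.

ref(tree(tree(ref(nat))))

Decompose map/2: ref(tree(tree(T2))) = ref(E),  map(U,float) = map(E,float).
Decompose ref/1: tree(tree(T2)) = E.
Bind E := tree(tree(T2)); substituting into the one remaining equation that mentions E gives: map(U,float) = map(tree(tree(T2)),float).
Decompose map/2: U = tree(tree(T2)),  float = float.
Bind U := tree(tree(T2)); substituting into the one remaining equation that mentions U gives: map(unit,tree(map(A,C))) = map(unit,tree(map(T2,ref(tree(tree(T2)))))).
Delete trivial equation float = float.
Decompose map/2: unit = unit,  tree(map(A,C)) = tree(map(T2,ref(tree(tree(T2))))).
Delete trivial equation unit = unit.
Decompose tree/1: map(A,C) = map(T2,ref(tree(tree(T2)))).
Decompose map/2: A = T2,  C = ref(tree(tree(T2))).
Bind A := T2; substituting into the one remaining equation that mentions A gives: map(tree(map(unit,T2)),map(S,bool)) = map(tree(map(unit,ref(nat))),map(nat,bool)).
Bind C := ref(tree(tree(T2))); substituting into the one remaining equation that mentions C gives: map(tree(B),T3) = map(tree(ref(tree(tree(T2)))),map(string,nat)).
Decompose map/2: tree(map(unit,T2)) = tree(map(unit,ref(nat))),  map(S,bool) = map(nat,bool).
Decompose tree/1: map(unit,T2) = map(unit,ref(nat)).
Decompose map/2: unit = unit,  T2 = ref(nat).
Delete trivial equation unit = unit.
Bind T2 := ref(nat); substituting into the one remaining equation that mentions T2 gives: map(tree(B),T3) = map(tree(ref(tree(tree(ref(nat))))),map(string,nat)). Substituting into the earlier bindings gives E := tree(tree(ref(nat))), U := tree(tree(ref(nat))), A := ref(nat), C := ref(tree(tree(ref(nat)))).
Decompose map/2: S = nat,  bool = bool.
Bind S := nat; no other remaining equation mentions S.
Delete trivial equation bool = bool.
Decompose map/2: tree(B) = tree(ref(tree(tree(ref(nat))))),  T3 = map(string,nat).
Decompose tree/1: B = ref(tree(tree(ref(nat)))).
Bind B := ref(tree(tree(ref(nat)))); no other remaining equation mentions B.
Bind T3 := map(string,nat).
MGU = { E := tree(tree(ref(nat))), U := tree(tree(ref(nat))), A := ref(nat), C := ref(tree(tree(ref(nat)))), T2 := ref(nat), S := nat, B := ref(tree(tree(ref(nat)))), T3 := map(string,nat) }, so B := ref(tree(tree(ref(nat)))).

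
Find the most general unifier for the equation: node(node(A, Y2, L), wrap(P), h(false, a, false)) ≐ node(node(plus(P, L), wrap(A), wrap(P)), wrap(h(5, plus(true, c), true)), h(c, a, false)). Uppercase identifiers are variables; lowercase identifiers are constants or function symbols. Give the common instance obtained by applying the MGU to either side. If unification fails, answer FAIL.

Decompose node/3: node(A, Y2, L) ≐ node(plus(P, L), wrap(A), wrap(P)),  wrap(P) ≐ wrap(h(5, plus(true, c), true)),  h(false, a, false) ≐ h(c, a, false).
Decompose node/3: A ≐ plus(P, L),  Y2 ≐ wrap(A),  L ≐ wrap(P).
Bind A := plus(P, L); substituting into the one remaining equation that mentions A gives: Y2 ≐ wrap(plus(P, L)).
Bind Y2 := wrap(plus(P, L)); no other remaining equation mentions Y2.
Bind L := wrap(P); no other remaining equation mentions L. Substituting into the earlier bindings gives A := plus(P, wrap(P)), Y2 := wrap(plus(P, wrap(P))).
Decompose wrap/1: P ≐ h(5, plus(true, c), true).
Bind P := h(5, plus(true, c), true); no other remaining equation mentions P. Substituting into the earlier bindings gives A := plus(h(5, plus(true, c), true), wrap(h(5, plus(true, c), true))), Y2 := wrap(plus(h(5, plus(true, c), true), wrap(h(5, plus(true, c), true)))), L := wrap(h(5, plus(true, c), true)).
Decompose h/3: false ≐ c,  a ≐ a,  false ≐ false.
Clash: constants false and c differ; no unifier exists.

FAIL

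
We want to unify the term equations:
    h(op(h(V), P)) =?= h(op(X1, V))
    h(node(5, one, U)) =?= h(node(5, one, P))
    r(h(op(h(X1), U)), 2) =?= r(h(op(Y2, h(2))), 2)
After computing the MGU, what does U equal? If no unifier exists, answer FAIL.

h(2)

Decompose h/1: op(h(V), P) =?= op(X1, V).
Decompose op/2: h(V) =?= X1,  P =?= V.
Bind X1 := h(V); substituting into the one remaining equation that mentions X1 gives: r(h(op(h(h(V)), U)), 2) =?= r(h(op(Y2, h(2))), 2).
Bind P := V; substituting into the one remaining equation that mentions P gives: h(node(5, one, U)) =?= h(node(5, one, V)).
Decompose h/1: node(5, one, U) =?= node(5, one, V).
Decompose node/3: 5 =?= 5,  one =?= one,  U =?= V.
Delete trivial equation 5 =?= 5.
Delete trivial equation one =?= one.
Bind U := V; substituting into the remaining equation gives: r(h(op(h(h(V)), V)), 2) =?= r(h(op(Y2, h(2))), 2).
Decompose r/2: h(op(h(h(V)), V)) =?= h(op(Y2, h(2))),  2 =?= 2.
Decompose h/1: op(h(h(V)), V) =?= op(Y2, h(2)).
Decompose op/2: h(h(V)) =?= Y2,  V =?= h(2).
Bind Y2 := h(h(V)); no other remaining equation mentions Y2.
Bind V := h(2); no other remaining equation mentions V. Substituting into the earlier bindings gives X1 := h(h(2)), P := h(2), U := h(2), Y2 := h(h(h(2))).
Delete trivial equation 2 =?= 2.
MGU = { X1 := h(h(2)), P := h(2), U := h(2), Y2 := h(h(h(2))), V := h(2) }, so U := h(2).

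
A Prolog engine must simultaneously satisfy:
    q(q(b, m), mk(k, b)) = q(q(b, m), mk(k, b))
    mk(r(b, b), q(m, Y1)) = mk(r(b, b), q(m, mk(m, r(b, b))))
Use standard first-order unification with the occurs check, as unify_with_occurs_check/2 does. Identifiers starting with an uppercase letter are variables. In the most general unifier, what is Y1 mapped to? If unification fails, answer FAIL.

Delete trivial equation q(q(b, m), mk(k, b)) = q(q(b, m), mk(k, b)).
Decompose mk/2: r(b, b) = r(b, b),  q(m, Y1) = q(m, mk(m, r(b, b))).
Delete trivial equation r(b, b) = r(b, b).
Decompose q/2: m = m,  Y1 = mk(m, r(b, b)).
Delete trivial equation m = m.
Bind Y1 := mk(m, r(b, b)).
MGU = { Y1 = mk(m, r(b, b)) }, so Y1 = mk(m, r(b, b)).

mk(m, r(b, b))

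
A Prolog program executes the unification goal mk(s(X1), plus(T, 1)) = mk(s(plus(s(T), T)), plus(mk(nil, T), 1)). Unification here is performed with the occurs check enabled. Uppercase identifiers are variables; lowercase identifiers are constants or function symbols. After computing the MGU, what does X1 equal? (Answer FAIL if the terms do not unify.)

Decompose mk/2: s(X1) = s(plus(s(T), T)),  plus(T, 1) = plus(mk(nil, T), 1).
Decompose s/1: X1 = plus(s(T), T).
Bind X1 := plus(s(T), T); no other remaining equation mentions X1.
Decompose plus/2: T = mk(nil, T),  1 = 1.
Occurs check fails: T occurs in mk(nil, T); the equation T = mk(nil, T) has no finite solution.

FAIL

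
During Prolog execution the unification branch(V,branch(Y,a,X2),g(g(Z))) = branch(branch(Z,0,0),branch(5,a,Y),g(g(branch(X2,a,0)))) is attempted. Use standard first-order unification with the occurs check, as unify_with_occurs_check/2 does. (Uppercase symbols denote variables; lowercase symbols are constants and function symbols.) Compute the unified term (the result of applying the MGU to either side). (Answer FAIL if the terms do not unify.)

Decompose branch/3: V = branch(Z,0,0),  branch(Y,a,X2) = branch(5,a,Y),  g(g(Z)) = g(g(branch(X2,a,0))).
Bind V := branch(Z,0,0); no other remaining equation mentions V.
Decompose branch/3: Y = 5,  a = a,  X2 = Y.
Bind Y := 5; substituting into the one remaining equation that mentions Y gives: X2 = 5.
Delete trivial equation a = a.
Bind X2 := 5; substituting into the remaining equation gives: g(g(Z)) = g(g(branch(5,a,0))).
Decompose g/1: g(Z) = g(branch(5,a,0)).
Decompose g/1: Z = branch(5,a,0).
Bind Z := branch(5,a,0). Substituting into the earlier binding gives V := branch(branch(5,a,0),0,0).
Applying the MGU to either side gives branch(branch(branch(5,a,0),0,0),branch(5,a,5),g(g(branch(5,a,0)))).

branch(branch(branch(5,a,0),0,0),branch(5,a,5),g(g(branch(5,a,0))))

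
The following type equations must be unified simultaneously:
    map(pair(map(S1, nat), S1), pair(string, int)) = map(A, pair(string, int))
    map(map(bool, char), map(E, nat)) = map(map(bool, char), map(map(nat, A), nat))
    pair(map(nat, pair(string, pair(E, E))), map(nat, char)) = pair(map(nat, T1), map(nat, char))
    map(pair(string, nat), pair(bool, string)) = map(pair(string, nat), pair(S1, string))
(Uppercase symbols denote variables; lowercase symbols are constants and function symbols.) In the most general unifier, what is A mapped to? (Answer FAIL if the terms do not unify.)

Decompose map/2: pair(map(S1, nat), S1) = A,  pair(string, int) = pair(string, int).
Bind A := pair(map(S1, nat), S1); substituting into the one remaining equation that mentions A gives: map(map(bool, char), map(E, nat)) = map(map(bool, char), map(map(nat, pair(map(S1, nat), S1)), nat)).
Delete trivial equation pair(string, int) = pair(string, int).
Decompose map/2: map(bool, char) = map(bool, char),  map(E, nat) = map(map(nat, pair(map(S1, nat), S1)), nat).
Delete trivial equation map(bool, char) = map(bool, char).
Decompose map/2: E = map(nat, pair(map(S1, nat), S1)),  nat = nat.
Bind E := map(nat, pair(map(S1, nat), S1)); substituting into the one remaining equation that mentions E gives: pair(map(nat, pair(string, pair(map(nat, pair(map(S1, nat), S1)), map(nat, pair(map(S1, nat), S1))))), map(nat, char)) = pair(map(nat, T1), map(nat, char)).
Delete trivial equation nat = nat.
Decompose pair/2: map(nat, pair(string, pair(map(nat, pair(map(S1, nat), S1)), map(nat, pair(map(S1, nat), S1))))) = map(nat, T1),  map(nat, char) = map(nat, char).
Decompose map/2: nat = nat,  pair(string, pair(map(nat, pair(map(S1, nat), S1)), map(nat, pair(map(S1, nat), S1)))) = T1.
Delete trivial equation nat = nat.
Bind T1 := pair(string, pair(map(nat, pair(map(S1, nat), S1)), map(nat, pair(map(S1, nat), S1)))); no other remaining equation mentions T1.
Delete trivial equation map(nat, char) = map(nat, char).
Decompose map/2: pair(string, nat) = pair(string, nat),  pair(bool, string) = pair(S1, string).
Delete trivial equation pair(string, nat) = pair(string, nat).
Decompose pair/2: bool = S1,  string = string.
Bind S1 := bool; no other remaining equation mentions S1. Substituting into the earlier bindings gives A := pair(map(bool, nat), bool), E := map(nat, pair(map(bool, nat), bool)), T1 := pair(string, pair(map(nat, pair(map(bool, nat), bool)), map(nat, pair(map(bool, nat), bool)))).
Delete trivial equation string = string.
MGU = { A -> pair(map(bool, nat), bool), E -> map(nat, pair(map(bool, nat), bool)), T1 -> pair(string, pair(map(nat, pair(map(bool, nat), bool)), map(nat, pair(map(bool, nat), bool)))), S1 -> bool }, so A -> pair(map(bool, nat), bool).

pair(map(bool, nat), bool)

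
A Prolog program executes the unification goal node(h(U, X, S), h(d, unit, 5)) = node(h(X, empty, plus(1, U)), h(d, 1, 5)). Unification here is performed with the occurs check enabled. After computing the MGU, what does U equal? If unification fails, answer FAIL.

FAIL

Decompose node/2: h(U, X, S) = h(X, empty, plus(1, U)),  h(d, unit, 5) = h(d, 1, 5).
Decompose h/3: U = X,  X = empty,  S = plus(1, U).
Bind U := X; substituting into the one remaining equation that mentions U gives: S = plus(1, X).
Bind X := empty; substituting into the one remaining equation that mentions X gives: S = plus(1, empty). Substituting into the earlier binding gives U := empty.
Bind S := plus(1, empty); no other remaining equation mentions S.
Decompose h/3: d = d,  unit = 1,  5 = 5.
Delete trivial equation d = d.
Clash: constants unit and 1 differ; no unifier exists.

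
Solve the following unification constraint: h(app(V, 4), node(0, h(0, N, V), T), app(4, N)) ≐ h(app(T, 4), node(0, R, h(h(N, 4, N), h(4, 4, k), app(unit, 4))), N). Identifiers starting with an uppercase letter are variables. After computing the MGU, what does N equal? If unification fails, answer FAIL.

Decompose h/3: app(V, 4) ≐ app(T, 4),  node(0, h(0, N, V), T) ≐ node(0, R, h(h(N, 4, N), h(4, 4, k), app(unit, 4))),  app(4, N) ≐ N.
Decompose app/2: V ≐ T,  4 ≐ 4.
Bind V := T; substituting into the one remaining equation that mentions V gives: node(0, h(0, N, T), T) ≐ node(0, R, h(h(N, 4, N), h(4, 4, k), app(unit, 4))).
Delete trivial equation 4 ≐ 4.
Decompose node/3: 0 ≐ 0,  h(0, N, T) ≐ R,  T ≐ h(h(N, 4, N), h(4, 4, k), app(unit, 4)).
Delete trivial equation 0 ≐ 0.
Bind R := h(0, N, T); no other remaining equation mentions R.
Bind T := h(h(N, 4, N), h(4, 4, k), app(unit, 4)); no other remaining equation mentions T. Substituting into the earlier bindings gives V := h(h(N, 4, N), h(4, 4, k), app(unit, 4)), R := h(0, N, h(h(N, 4, N), h(4, 4, k), app(unit, 4))).
Occurs check fails: N occurs in app(4, N); the equation N ≐ app(4, N) has no finite solution.

FAIL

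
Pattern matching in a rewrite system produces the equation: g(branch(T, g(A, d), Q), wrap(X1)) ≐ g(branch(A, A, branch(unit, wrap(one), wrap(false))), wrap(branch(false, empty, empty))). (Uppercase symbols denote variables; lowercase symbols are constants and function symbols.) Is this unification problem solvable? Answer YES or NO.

Decompose g/2: branch(T, g(A, d), Q) ≐ branch(A, A, branch(unit, wrap(one), wrap(false))),  wrap(X1) ≐ wrap(branch(false, empty, empty)).
Decompose branch/3: T ≐ A,  g(A, d) ≐ A,  Q ≐ branch(unit, wrap(one), wrap(false)).
Bind T := A; no other remaining equation mentions T.
Occurs check fails: A occurs in g(A, d); the equation A ≐ g(A, d) has no finite solution.

NO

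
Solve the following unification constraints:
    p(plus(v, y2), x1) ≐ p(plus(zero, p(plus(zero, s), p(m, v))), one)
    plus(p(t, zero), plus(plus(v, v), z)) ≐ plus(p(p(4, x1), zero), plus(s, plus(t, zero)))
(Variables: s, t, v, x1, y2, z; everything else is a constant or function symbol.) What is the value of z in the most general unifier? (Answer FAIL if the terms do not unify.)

plus(p(4, one), zero)

Decompose p/2: plus(v, y2) ≐ plus(zero, p(plus(zero, s), p(m, v))),  x1 ≐ one.
Decompose plus/2: v ≐ zero,  y2 ≐ p(plus(zero, s), p(m, v)).
Bind v := zero; substituting into the 2 remaining equations that mention v gives: y2 ≐ p(plus(zero, s), p(m, zero)),  plus(p(t, zero), plus(plus(zero, zero), z)) ≐ plus(p(p(4, x1), zero), plus(s, plus(t, zero))).
Bind y2 := p(plus(zero, s), p(m, zero)); no other remaining equation mentions y2.
Bind x1 := one; substituting into the remaining equation gives: plus(p(t, zero), plus(plus(zero, zero), z)) ≐ plus(p(p(4, one), zero), plus(s, plus(t, zero))).
Decompose plus/2: p(t, zero) ≐ p(p(4, one), zero),  plus(plus(zero, zero), z) ≐ plus(s, plus(t, zero)).
Decompose p/2: t ≐ p(4, one),  zero ≐ zero.
Bind t := p(4, one); substituting into the one remaining equation that mentions t gives: plus(plus(zero, zero), z) ≐ plus(s, plus(p(4, one), zero)).
Delete trivial equation zero ≐ zero.
Decompose plus/2: plus(zero, zero) ≐ s,  z ≐ plus(p(4, one), zero).
Bind s := plus(zero, zero); no other remaining equation mentions s. Substituting into the earlier binding gives y2 := p(plus(zero, plus(zero, zero)), p(m, zero)).
Bind z := plus(p(4, one), zero).
MGU = { v := zero, y2 := p(plus(zero, plus(zero, zero)), p(m, zero)), x1 := one, t := p(4, one), s := plus(zero, zero), z := plus(p(4, one), zero) }, so z := plus(p(4, one), zero).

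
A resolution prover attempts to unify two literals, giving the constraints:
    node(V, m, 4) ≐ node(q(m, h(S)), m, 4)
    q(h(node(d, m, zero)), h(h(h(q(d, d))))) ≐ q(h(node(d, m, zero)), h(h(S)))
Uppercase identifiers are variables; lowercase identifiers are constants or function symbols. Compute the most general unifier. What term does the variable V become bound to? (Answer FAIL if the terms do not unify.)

q(m, h(h(q(d, d))))

Decompose node/3: V ≐ q(m, h(S)),  m ≐ m,  4 ≐ 4.
Bind V := q(m, h(S)); no other remaining equation mentions V.
Delete trivial equation m ≐ m.
Delete trivial equation 4 ≐ 4.
Decompose q/2: h(node(d, m, zero)) ≐ h(node(d, m, zero)),  h(h(h(q(d, d)))) ≐ h(h(S)).
Delete trivial equation h(node(d, m, zero)) ≐ h(node(d, m, zero)).
Decompose h/1: h(h(q(d, d))) ≐ h(S).
Decompose h/1: h(q(d, d)) ≐ S.
Bind S := h(q(d, d)). Substituting into the earlier binding gives V := q(m, h(h(q(d, d)))).
MGU = { V := q(m, h(h(q(d, d)))), S := h(q(d, d)) }, so V := q(m, h(h(q(d, d)))).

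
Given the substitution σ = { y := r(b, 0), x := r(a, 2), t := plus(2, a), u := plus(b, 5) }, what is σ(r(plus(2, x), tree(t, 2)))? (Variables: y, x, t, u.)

r(plus(2, r(a, 2)), tree(plus(2, a), 2))

Replace each occurrence of x with r(a, 2).
Replace each occurrence of t with plus(2, a).
Result: r(plus(2, r(a, 2)), tree(plus(2, a), 2)).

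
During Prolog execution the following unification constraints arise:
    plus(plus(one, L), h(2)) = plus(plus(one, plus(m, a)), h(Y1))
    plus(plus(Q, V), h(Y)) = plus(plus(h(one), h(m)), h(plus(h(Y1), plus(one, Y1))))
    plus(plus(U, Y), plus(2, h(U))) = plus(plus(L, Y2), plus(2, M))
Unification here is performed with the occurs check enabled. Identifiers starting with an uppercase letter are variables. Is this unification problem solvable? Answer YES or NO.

YES

Decompose plus/2: plus(one, L) = plus(one, plus(m, a)),  h(2) = h(Y1).
Decompose plus/2: one = one,  L = plus(m, a).
Delete trivial equation one = one.
Bind L := plus(m, a); substituting into the one remaining equation that mentions L gives: plus(plus(U, Y), plus(2, h(U))) = plus(plus(plus(m, a), Y2), plus(2, M)).
Decompose h/1: 2 = Y1.
Bind Y1 := 2; substituting into the one remaining equation that mentions Y1 gives: plus(plus(Q, V), h(Y)) = plus(plus(h(one), h(m)), h(plus(h(2), plus(one, 2)))).
Decompose plus/2: plus(Q, V) = plus(h(one), h(m)),  h(Y) = h(plus(h(2), plus(one, 2))).
Decompose plus/2: Q = h(one),  V = h(m).
Bind Q := h(one); no other remaining equation mentions Q.
Bind V := h(m); no other remaining equation mentions V.
Decompose h/1: Y = plus(h(2), plus(one, 2)).
Bind Y := plus(h(2), plus(one, 2)); substituting into the remaining equation gives: plus(plus(U, plus(h(2), plus(one, 2))), plus(2, h(U))) = plus(plus(plus(m, a), Y2), plus(2, M)).
Decompose plus/2: plus(U, plus(h(2), plus(one, 2))) = plus(plus(m, a), Y2),  plus(2, h(U)) = plus(2, M).
Decompose plus/2: U = plus(m, a),  plus(h(2), plus(one, 2)) = Y2.
Bind U := plus(m, a); substituting into the one remaining equation that mentions U gives: plus(2, h(plus(m, a))) = plus(2, M).
Bind Y2 := plus(h(2), plus(one, 2)); no other remaining equation mentions Y2.
Decompose plus/2: 2 = 2,  h(plus(m, a)) = M.
Delete trivial equation 2 = 2.
Bind M := h(plus(m, a)).
No equations remain and no clash or occurs-check failure arose, so a unifier exists.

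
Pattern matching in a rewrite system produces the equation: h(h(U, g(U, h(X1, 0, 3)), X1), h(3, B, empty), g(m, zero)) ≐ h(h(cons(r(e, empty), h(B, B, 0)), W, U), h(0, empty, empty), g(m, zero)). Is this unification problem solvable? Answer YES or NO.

NO

Decompose h/3: h(U, g(U, h(X1, 0, 3)), X1) ≐ h(cons(r(e, empty), h(B, B, 0)), W, U),  h(3, B, empty) ≐ h(0, empty, empty),  g(m, zero) ≐ g(m, zero).
Decompose h/3: U ≐ cons(r(e, empty), h(B, B, 0)),  g(U, h(X1, 0, 3)) ≐ W,  X1 ≐ U.
Bind U := cons(r(e, empty), h(B, B, 0)); substituting into the 2 remaining equations that mention U gives: g(cons(r(e, empty), h(B, B, 0)), h(X1, 0, 3)) ≐ W,  X1 ≐ cons(r(e, empty), h(B, B, 0)).
Bind W := g(cons(r(e, empty), h(B, B, 0)), h(X1, 0, 3)); no other remaining equation mentions W.
Bind X1 := cons(r(e, empty), h(B, B, 0)); no other remaining equation mentions X1. Substituting into the earlier binding gives W := g(cons(r(e, empty), h(B, B, 0)), h(cons(r(e, empty), h(B, B, 0)), 0, 3)).
Decompose h/3: 3 ≐ 0,  B ≐ empty,  empty ≐ empty.
Clash: constants 3 and 0 differ; no unifier exists.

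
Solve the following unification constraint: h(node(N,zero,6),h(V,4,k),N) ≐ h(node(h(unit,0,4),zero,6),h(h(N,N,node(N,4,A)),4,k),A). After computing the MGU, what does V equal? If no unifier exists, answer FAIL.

Decompose h/3: node(N,zero,6) ≐ node(h(unit,0,4),zero,6),  h(V,4,k) ≐ h(h(N,N,node(N,4,A)),4,k),  N ≐ A.
Decompose node/3: N ≐ h(unit,0,4),  zero ≐ zero,  6 ≐ 6.
Bind N := h(unit,0,4); substituting into the 2 remaining equations that mention N gives: h(V,4,k) ≐ h(h(h(unit,0,4),h(unit,0,4),node(h(unit,0,4),4,A)),4,k),  h(unit,0,4) ≐ A.
Delete trivial equation zero ≐ zero.
Delete trivial equation 6 ≐ 6.
Decompose h/3: V ≐ h(h(unit,0,4),h(unit,0,4),node(h(unit,0,4),4,A)),  4 ≐ 4,  k ≐ k.
Bind V := h(h(unit,0,4),h(unit,0,4),node(h(unit,0,4),4,A)); no other remaining equation mentions V.
Delete trivial equation 4 ≐ 4.
Delete trivial equation k ≐ k.
Bind A := h(unit,0,4). Substituting into the earlier binding gives V := h(h(unit,0,4),h(unit,0,4),node(h(unit,0,4),4,h(unit,0,4))).
MGU = { N := h(unit,0,4), V := h(h(unit,0,4),h(unit,0,4),node(h(unit,0,4),4,h(unit,0,4))), A := h(unit,0,4) }, so V := h(h(unit,0,4),h(unit,0,4),node(h(unit,0,4),4,h(unit,0,4))).

h(h(unit,0,4),h(unit,0,4),node(h(unit,0,4),4,h(unit,0,4)))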